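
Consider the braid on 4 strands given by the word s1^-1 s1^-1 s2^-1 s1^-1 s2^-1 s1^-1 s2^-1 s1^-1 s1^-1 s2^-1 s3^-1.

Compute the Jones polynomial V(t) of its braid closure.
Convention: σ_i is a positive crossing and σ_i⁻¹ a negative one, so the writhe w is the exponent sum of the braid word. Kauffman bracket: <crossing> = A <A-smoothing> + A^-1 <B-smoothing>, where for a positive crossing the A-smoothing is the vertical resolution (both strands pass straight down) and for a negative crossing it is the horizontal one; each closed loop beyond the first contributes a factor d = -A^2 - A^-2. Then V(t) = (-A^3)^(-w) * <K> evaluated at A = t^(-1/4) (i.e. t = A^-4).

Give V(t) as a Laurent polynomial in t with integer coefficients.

t^-4 + t^-6 - t^-10

Derivation:
The presented braid s1^-1 s1^-1 s2^-1 s1^-1 s2^-1 s1^-1 s2^-1 s1^-1 s1^-1 s2^-1 s3^-1 on 4 strands reduces by inverse Markov moves (closure unchanged at each step):
  Destabilize: the word has the form β·s3^-1 where s3^-1 occurs only as the final letter (β ∈ B_3); drop it and the last strand → 3 strands.
Reduced to β = s1^-1 s1^-1 s2^-1 s1^-1 s2^-1 s1^-1 s2^-1 s1^-1 s1^-1 s2^-1 on 3 strands, 10 crossings.
Compute on β:
Braid: s1^-1 s1^-1 s2^-1 s1^-1 s2^-1 s1^-1 s2^-1 s1^-1 s1^-1 s2^-1 on 3 strands, 10 crossings.
Writhe w = (#positive) - (#negative) = 0 - 10 = -10.
Enumerate smoothing states for the bracket polynomial. There are 2^10 = 1024 states.
For each crossing: s=0 is the vertical smoothing, s=1 horizontal. Crossing k contributes A^(sign_k * (1 - 2*s_k)); loop factor d = -A^2 - A^-2.
Tabulate the states by total A-exponent and number of loops L (A-exp: L × count):
  A^10: L=3 ×1
  A^8: L=2 ×4, L=4 ×6
  A^6: L=1 ×4, L=3 ×30, L=5 ×11
  A^4: L=2 ×48, L=4 ×65, L=6 ×7
  A^2: L=1 ×24, L=3 ×140, L=5 ×45, L=7 ×1
  A^0: L=2 ×129, L=4 ×117, L=6 ×6
  A^-2: L=1 ×43, L=3 ×151, L=5 ×16
  A^-4: L=2 ×96, L=4 ×24
  A^-6: L=1 ×24, L=3 ×21
  A^-8: L=2 ×10
  A^-10: L=3 ×1
Each group contributes A^e * Σ count * d^(L-1):
Powers of d = -A^2 - A^-2: d^2 = A^4 + 2 + A^-4; d^3 = -A^6 - 3*A^2 - 3*A^-2 - A^-6; d^4 = A^8 + 4*A^4 + 6 + 4*A^-4 + A^-8; d^5 = -A^10 - 5*A^6 - 10*A^2 - 10*A^-2 - 5*A^-6 - A^-10; d^6 = A^12 + 6*A^8 + 15*A^4 + 20 + 15*A^-4 + 6*A^-8 + A^-12.
  A^10 * (d^2) = A^14 + 2*A^10 + A^6
  A^8 * (4*d + 6*d^3) = -6*A^14 - 22*A^10 - 22*A^6 - 6*A^2
  A^6 * (4 + 30*d^2 + 11*d^4) = 11*A^14 + 74*A^10 + 130*A^6 + 74*A^2 + 11*A^-2
  A^4 * (48*d + 65*d^3 + 7*d^5) = -7*A^14 - 100*A^10 - 313*A^6 - 313*A^2 - 100*A^-2 - 7*A^-6
  A^2 * (24 + 140*d^2 + 45*d^4 + d^6) = A^14 + 51*A^10 + 335*A^6 + 594*A^2 + 335*A^-2 + 51*A^-6 + A^-10
  A^0 * (129*d + 117*d^3 + 6*d^5) = -6*A^10 - 147*A^6 - 540*A^2 - 540*A^-2 - 147*A^-6 - 6*A^-10
  A^-2 * (43 + 151*d^2 + 16*d^4) = 16*A^6 + 215*A^2 + 441*A^-2 + 215*A^-6 + 16*A^-10
  A^-4 * (96*d + 24*d^3) = -24*A^2 - 168*A^-2 - 168*A^-6 - 24*A^-10
  A^-6 * (24 + 21*d^2) = 21*A^-2 + 66*A^-6 + 21*A^-10
  A^-8 * (10*d) = -10*A^-6 - 10*A^-10
  A^-10 * (d^2) = A^-6 + 2*A^-10 + A^-14
Summing the groups: <K> = -A^10 + A^-6 + A^-14
Normalise by the writhe: (-A^3)^(-w) = (-A^3)^(10) = A^30, so f(A) = A^30 * <K> = -A^40 + A^24 + A^16.
Substitute A = t^(-1/4), i.e. A^e → t^(-e/4): V(t) = t^-4 + t^-6 - t^-10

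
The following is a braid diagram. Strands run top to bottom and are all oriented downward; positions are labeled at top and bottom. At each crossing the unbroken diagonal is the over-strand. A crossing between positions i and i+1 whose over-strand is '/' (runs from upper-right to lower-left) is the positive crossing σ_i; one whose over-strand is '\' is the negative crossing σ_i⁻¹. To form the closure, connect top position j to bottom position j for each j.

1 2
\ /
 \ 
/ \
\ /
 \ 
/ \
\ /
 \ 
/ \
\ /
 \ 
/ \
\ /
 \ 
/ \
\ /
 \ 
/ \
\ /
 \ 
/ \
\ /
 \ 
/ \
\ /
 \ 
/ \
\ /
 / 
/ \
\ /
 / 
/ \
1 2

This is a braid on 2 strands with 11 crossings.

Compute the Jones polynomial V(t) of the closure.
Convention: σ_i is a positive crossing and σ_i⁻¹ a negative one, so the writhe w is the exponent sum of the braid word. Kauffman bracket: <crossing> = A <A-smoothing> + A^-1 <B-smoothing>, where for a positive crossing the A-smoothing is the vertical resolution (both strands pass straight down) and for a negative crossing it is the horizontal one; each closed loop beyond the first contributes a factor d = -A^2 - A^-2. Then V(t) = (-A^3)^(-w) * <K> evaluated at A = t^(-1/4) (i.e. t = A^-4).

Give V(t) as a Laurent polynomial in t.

Reading the diagram top to bottom ('/'-over between positions i,i+1 = s_i, '\'-over = s_i^-1): braid word = s1^-1 s1^-1 s1^-1 s1^-1 s1^-1 s1^-1 s1^-1 s1^-1 s1^-1 s1 s1.
The presented braid s1^-1 s1^-1 s1^-1 s1^-1 s1^-1 s1^-1 s1^-1 s1^-1 s1^-1 s1 s1 on 2 strands reduces by inverse Markov moves (closure unchanged at each step):
  Deconjugate: the word is γ·β·γ⁻¹ with γ = s1^-1 s1^-1 (prefix) and γ⁻¹ = s1 s1 (suffix); strip both.
Reduced to β = s1^-1 s1^-1 s1^-1 s1^-1 s1^-1 s1^-1 s1^-1 on 2 strands, 7 crossings.
Compute on β:
Braid: s1^-1 s1^-1 s1^-1 s1^-1 s1^-1 s1^-1 s1^-1 on 2 strands, 7 crossings.
Writhe w = (#positive) - (#negative) = 0 - 7 = -7.
State-sum expansion of <K>. There are 2^7 = 128 states.
For each crossing: s=0 is the vertical smoothing, s=1 horizontal. Crossing k contributes A^(sign_k * (1 - 2*s_k)); loop factor d = -A^2 - A^-2.
Tabulate the states by total A-exponent and number of loops L (A-exp: L × count):
  A^7: L=7 ×1
  A^5: L=6 ×7
  A^3: L=5 ×21
  A^1: L=4 ×35
  A^-1: L=3 ×35
  A^-3: L=2 ×21
  A^-5: L=1 ×7
  A^-7: L=2 ×1
Each group contributes A^e * Σ count * d^(L-1):
Powers of d = -A^2 - A^-2: d^2 = A^4 + 2 + A^-4; d^3 = -A^6 - 3*A^2 - 3*A^-2 - A^-6; d^4 = A^8 + 4*A^4 + 6 + 4*A^-4 + A^-8; d^5 = -A^10 - 5*A^6 - 10*A^2 - 10*A^-2 - 5*A^-6 - A^-10; d^6 = A^12 + 6*A^8 + 15*A^4 + 20 + 15*A^-4 + 6*A^-8 + A^-12.
  A^7 * (d^6) = A^19 + 6*A^15 + 15*A^11 + 20*A^7 + 15*A^3 + 6*A^-1 + A^-5
  A^5 * (7*d^5) = -7*A^15 - 35*A^11 - 70*A^7 - 70*A^3 - 35*A^-1 - 7*A^-5
  A^3 * (21*d^4) = 21*A^11 + 84*A^7 + 126*A^3 + 84*A^-1 + 21*A^-5
  A^1 * (35*d^3) = -35*A^7 - 105*A^3 - 105*A^-1 - 35*A^-5
  A^-1 * (35*d^2) = 35*A^3 + 70*A^-1 + 35*A^-5
  A^-3 * (21*d) = -21*A^-1 - 21*A^-5
  A^-5 * (7) = 7*A^-5
  A^-7 * (d) = -A^-5 - A^-9
Summing the groups: <K> = A^19 - A^15 + A^11 - A^7 + A^3 - A^-1 - A^-9
Normalise by the writhe: (-A^3)^(-w) = (-A^3)^(7) = -A^21, so f(A) = -A^21 * <K> = -A^40 + A^36 - A^32 + A^28 - A^24 + A^20 + A^12.
Substitute A = t^(-1/4), i.e. A^e → t^(-e/4): V(t) = t^-3 + t^-5 - t^-6 + t^-7 - t^-8 + t^-9 - t^-10

Answer: t^-3 + t^-5 - t^-6 + t^-7 - t^-8 + t^-9 - t^-10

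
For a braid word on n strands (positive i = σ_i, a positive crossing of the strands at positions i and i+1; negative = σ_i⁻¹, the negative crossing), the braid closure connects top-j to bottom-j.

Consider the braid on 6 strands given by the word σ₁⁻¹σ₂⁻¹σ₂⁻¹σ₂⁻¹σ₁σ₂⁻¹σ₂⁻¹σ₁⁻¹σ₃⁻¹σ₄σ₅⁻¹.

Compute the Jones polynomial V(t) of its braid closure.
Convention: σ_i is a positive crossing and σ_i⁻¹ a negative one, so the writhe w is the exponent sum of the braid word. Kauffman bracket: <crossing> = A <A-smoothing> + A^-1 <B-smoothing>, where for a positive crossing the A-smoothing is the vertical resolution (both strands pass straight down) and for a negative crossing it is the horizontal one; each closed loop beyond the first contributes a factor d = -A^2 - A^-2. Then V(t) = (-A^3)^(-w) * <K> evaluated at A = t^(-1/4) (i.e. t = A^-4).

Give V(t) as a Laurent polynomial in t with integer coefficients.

t^-2 - t^-3 + 3*t^-4 - 3*t^-5 + 3*t^-6 - 3*t^-7 + 2*t^-8 - t^-9

Derivation:
The presented braid s1^-1 s2^-1 s2^-1 s2^-1 s1 s2^-1 s2^-1 s1^-1 s3^-1 s4 s5^-1 on 6 strands reduces by inverse Markov moves (closure unchanged at each step):
  Destabilize: the word has the form β·s5^-1 where s5^-1 occurs only as the final letter (β ∈ B_5); drop it and the last strand → 5 strands.
  Destabilize: the word has the form β·s4 where s4 occurs only as the final letter (β ∈ B_4); drop it and the last strand → 4 strands.
  Destabilize: the word has the form β·s3^-1 where s3^-1 occurs only as the final letter (β ∈ B_3); drop it and the last strand → 3 strands.
Reduced to β = s1^-1 s2^-1 s2^-1 s2^-1 s1 s2^-1 s2^-1 s1^-1 on 3 strands, 8 crossings.
Compute on β:
Braid: s1^-1 s2^-1 s2^-1 s2^-1 s1 s2^-1 s2^-1 s1^-1 on 3 strands, 8 crossings.
Writhe w = (#positive) - (#negative) = 1 - 7 = -6.
State-sum expansion of <K>. There are 2^8 = 256 states.
Smooth each crossing (0=||, 1=⌣⌢); contribution A^(Σ sign_k(1-2s_k)) * d^(L-1).
Tabulate the states by total A-exponent and number of loops L (A-exp: L × count):
  A^8: L=6 ×1
  A^6: L=5 ×8
  A^4: L=4 ×27, L=6 ×1
  A^2: L=3 ×49, L=5 ×7
  A^0: L=2 ×49, L=4 ×21
  A^-2: L=1 ×22, L=3 ×34
  A^-4: L=2 ×27, L=4 ×1
  A^-6: L=1 ×5, L=3 ×3
  A^-8: L=2 ×1
Each group contributes A^e * Σ count * d^(L-1):
Powers of d = -A^2 - A^-2: d^2 = A^4 + 2 + A^-4; d^3 = -A^6 - 3*A^2 - 3*A^-2 - A^-6; d^4 = A^8 + 4*A^4 + 6 + 4*A^-4 + A^-8; d^5 = -A^10 - 5*A^6 - 10*A^2 - 10*A^-2 - 5*A^-6 - A^-10.
  A^8 * (d^5) = -A^18 - 5*A^14 - 10*A^10 - 10*A^6 - 5*A^2 - A^-2
  A^6 * (8*d^4) = 8*A^14 + 32*A^10 + 48*A^6 + 32*A^2 + 8*A^-2
  A^4 * (27*d^3 + d^5) = -A^14 - 32*A^10 - 91*A^6 - 91*A^2 - 32*A^-2 - A^-6
  A^2 * (49*d^2 + 7*d^4) = 7*A^10 + 77*A^6 + 140*A^2 + 77*A^-2 + 7*A^-6
  A^0 * (49*d + 21*d^3) = -21*A^6 - 112*A^2 - 112*A^-2 - 21*A^-6
  A^-2 * (22 + 34*d^2) = 34*A^2 + 90*A^-2 + 34*A^-6
  A^-4 * (27*d + d^3) = -A^2 - 30*A^-2 - 30*A^-6 - A^-10
  A^-6 * (5 + 3*d^2) = 3*A^-2 + 11*A^-6 + 3*A^-10
  A^-8 * (d) = -A^-6 - A^-10
Summing the groups: <K> = -A^18 + 2*A^14 - 3*A^10 + 3*A^6 - 3*A^2 + 3*A^-2 - A^-6 + A^-10
Normalise by the writhe: (-A^3)^(-w) = (-A^3)^(6) = A^18, so f(A) = A^18 * <K> = -A^36 + 2*A^32 - 3*A^28 + 3*A^24 - 3*A^20 + 3*A^16 - A^12 + A^8.
Substitute A = t^(-1/4), i.e. A^e → t^(-e/4): V(t) = t^-2 - t^-3 + 3*t^-4 - 3*t^-5 + 3*t^-6 - 3*t^-7 + 2*t^-8 - t^-9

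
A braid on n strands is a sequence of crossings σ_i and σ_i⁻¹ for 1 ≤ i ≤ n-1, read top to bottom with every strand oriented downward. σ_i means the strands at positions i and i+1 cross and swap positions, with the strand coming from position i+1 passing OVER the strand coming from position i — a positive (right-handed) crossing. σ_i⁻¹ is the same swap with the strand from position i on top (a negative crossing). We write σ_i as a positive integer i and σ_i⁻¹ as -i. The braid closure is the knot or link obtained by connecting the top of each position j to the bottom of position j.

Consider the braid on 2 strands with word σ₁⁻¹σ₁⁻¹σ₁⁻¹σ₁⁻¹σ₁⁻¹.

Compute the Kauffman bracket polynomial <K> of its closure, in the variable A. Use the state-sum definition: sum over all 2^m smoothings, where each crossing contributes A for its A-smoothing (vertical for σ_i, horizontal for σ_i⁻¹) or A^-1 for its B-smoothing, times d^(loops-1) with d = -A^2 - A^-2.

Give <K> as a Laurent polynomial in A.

Braid: s1^-1 s1^-1 s1^-1 s1^-1 s1^-1 on 2 strands, 5 crossings.
Writhe w = (#positive) - (#negative) = 0 - 5 = -5.
Computing the Kauffman bracket via state sum. There are 2^5 = 32 states.
Each crossing splits two ways (0=vertical, 1=horizontal). The state's weight is A^(#A-smoothings - #B-smoothings) * d^(loops - 1).
  state 00000: A-exp=-5, loops=2, term = A^-5 * d^1
  state 00001: A-exp=-3, loops=1, term = A^-3 * d^0
  state 00010: A-exp=-3, loops=1, term = A^-3 * d^0
  state 00011: A-exp=-1, loops=2, term = A^-1 * d^1
  state 00100: A-exp=-3, loops=1, term = A^-3 * d^0
  state 00101: A-exp=-1, loops=2, term = A^-1 * d^1
  state 00110: A-exp=-1, loops=2, term = A^-1 * d^1
  state 00111: A-exp=+1, loops=3, term = A^1 * d^2
  state 01000: A-exp=-3, loops=1, term = A^-3 * d^0
  state 01001: A-exp=-1, loops=2, term = A^-1 * d^1
  state 01010: A-exp=-1, loops=2, term = A^-1 * d^1
  state 01011: A-exp=+1, loops=3, term = A^1 * d^2
  state 01100: A-exp=-1, loops=2, term = A^-1 * d^1
  state 01101: A-exp=+1, loops=3, term = A^1 * d^2
  state 01110: A-exp=+1, loops=3, term = A^1 * d^2
  state 01111: A-exp=+3, loops=4, term = A^3 * d^3
  state 10000: A-exp=-3, loops=1, term = A^-3 * d^0
  state 10001: A-exp=-1, loops=2, term = A^-1 * d^1
  state 10010: A-exp=-1, loops=2, term = A^-1 * d^1
  state 10011: A-exp=+1, loops=3, term = A^1 * d^2
  state 10100: A-exp=-1, loops=2, term = A^-1 * d^1
  state 10101: A-exp=+1, loops=3, term = A^1 * d^2
  state 10110: A-exp=+1, loops=3, term = A^1 * d^2
  state 10111: A-exp=+3, loops=4, term = A^3 * d^3
  state 11000: A-exp=-1, loops=2, term = A^-1 * d^1
  state 11001: A-exp=+1, loops=3, term = A^1 * d^2
  state 11010: A-exp=+1, loops=3, term = A^1 * d^2
  state 11011: A-exp=+3, loops=4, term = A^3 * d^3
  state 11100: A-exp=+1, loops=3, term = A^1 * d^2
  state 11101: A-exp=+3, loops=4, term = A^3 * d^3
  state 11110: A-exp=+3, loops=4, term = A^3 * d^3
  state 11111: A-exp=+5, loops=5, term = A^5 * d^4
Collect the terms by A-exponent (count of states per loop number):
Powers of d = -A^2 - A^-2: d^2 = A^4 + 2 + A^-4; d^3 = -A^6 - 3*A^2 - 3*A^-2 - A^-6; d^4 = A^8 + 4*A^4 + 6 + 4*A^-4 + A^-8.
  A^5 * (d^4) = A^13 + 4*A^9 + 6*A^5 + 4*A + A^-3
  A^3 * (5*d^3) = -5*A^9 - 15*A^5 - 15*A - 5*A^-3
  A^1 * (10*d^2) = 10*A^5 + 20*A + 10*A^-3
  A^-1 * (10*d) = -10*A - 10*A^-3
  A^-3 * (5) = 5*A^-3
  A^-5 * (d) = -A^-3 - A^-7
Summing the groups: <K> = A^13 - A^9 + A^5 - A - A^-7

Answer: A^13 - A^9 + A^5 - A - A^-7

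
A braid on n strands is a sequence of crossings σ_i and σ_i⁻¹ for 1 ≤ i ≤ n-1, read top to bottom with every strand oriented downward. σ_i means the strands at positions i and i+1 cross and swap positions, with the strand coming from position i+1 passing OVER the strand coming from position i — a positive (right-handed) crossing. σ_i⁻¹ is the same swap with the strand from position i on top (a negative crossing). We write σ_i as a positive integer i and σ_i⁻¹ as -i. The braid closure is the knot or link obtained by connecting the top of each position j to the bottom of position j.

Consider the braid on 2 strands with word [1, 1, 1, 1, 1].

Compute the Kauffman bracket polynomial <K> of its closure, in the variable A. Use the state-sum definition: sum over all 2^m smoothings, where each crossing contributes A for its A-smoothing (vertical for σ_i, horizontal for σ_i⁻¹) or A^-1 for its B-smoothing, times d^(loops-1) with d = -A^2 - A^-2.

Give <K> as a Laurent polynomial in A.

Braid: s1 s1 s1 s1 s1 on 2 strands, 5 crossings.
Writhe w = (#positive) - (#negative) = 5 - 0 = 5.
Computing the Kauffman bracket via state sum. There are 2^5 = 32 states.
Smooth each crossing (0=||, 1=⌣⌢); contribution A^(Σ sign_k(1-2s_k)) * d^(L-1).
  state 00000: A-exp=+5, loops=2, term = A^5 * d^1
  state 00001: A-exp=+3, loops=1, term = A^3 * d^0
  state 00010: A-exp=+3, loops=1, term = A^3 * d^0
  state 00011: A-exp=+1, loops=2, term = A^1 * d^1
  state 00100: A-exp=+3, loops=1, term = A^3 * d^0
  state 00101: A-exp=+1, loops=2, term = A^1 * d^1
  state 00110: A-exp=+1, loops=2, term = A^1 * d^1
  state 00111: A-exp=-1, loops=3, term = A^-1 * d^2
  state 01000: A-exp=+3, loops=1, term = A^3 * d^0
  state 01001: A-exp=+1, loops=2, term = A^1 * d^1
  state 01010: A-exp=+1, loops=2, term = A^1 * d^1
  state 01011: A-exp=-1, loops=3, term = A^-1 * d^2
  state 01100: A-exp=+1, loops=2, term = A^1 * d^1
  state 01101: A-exp=-1, loops=3, term = A^-1 * d^2
  state 01110: A-exp=-1, loops=3, term = A^-1 * d^2
  state 01111: A-exp=-3, loops=4, term = A^-3 * d^3
  state 10000: A-exp=+3, loops=1, term = A^3 * d^0
  state 10001: A-exp=+1, loops=2, term = A^1 * d^1
  state 10010: A-exp=+1, loops=2, term = A^1 * d^1
  state 10011: A-exp=-1, loops=3, term = A^-1 * d^2
  state 10100: A-exp=+1, loops=2, term = A^1 * d^1
  state 10101: A-exp=-1, loops=3, term = A^-1 * d^2
  state 10110: A-exp=-1, loops=3, term = A^-1 * d^2
  state 10111: A-exp=-3, loops=4, term = A^-3 * d^3
  state 11000: A-exp=+1, loops=2, term = A^1 * d^1
  state 11001: A-exp=-1, loops=3, term = A^-1 * d^2
  state 11010: A-exp=-1, loops=3, term = A^-1 * d^2
  state 11011: A-exp=-3, loops=4, term = A^-3 * d^3
  state 11100: A-exp=-1, loops=3, term = A^-1 * d^2
  state 11101: A-exp=-3, loops=4, term = A^-3 * d^3
  state 11110: A-exp=-3, loops=4, term = A^-3 * d^3
  state 11111: A-exp=-5, loops=5, term = A^-5 * d^4
Collect the terms by A-exponent (count of states per loop number):
Powers of d = -A^2 - A^-2: d^2 = A^4 + 2 + A^-4; d^3 = -A^6 - 3*A^2 - 3*A^-2 - A^-6; d^4 = A^8 + 4*A^4 + 6 + 4*A^-4 + A^-8.
  A^5 * (d) = -A^7 - A^3
  A^3 * (5) = 5*A^3
  A^1 * (10*d) = -10*A^3 - 10*A^-1
  A^-1 * (10*d^2) = 10*A^3 + 20*A^-1 + 10*A^-5
  A^-3 * (5*d^3) = -5*A^3 - 15*A^-1 - 15*A^-5 - 5*A^-9
  A^-5 * (d^4) = A^3 + 4*A^-1 + 6*A^-5 + 4*A^-9 + A^-13
Summing the groups: <K> = -A^7 - A^-1 + A^-5 - A^-9 + A^-13

Answer: -A^7 - A^-1 + A^-5 - A^-9 + A^-13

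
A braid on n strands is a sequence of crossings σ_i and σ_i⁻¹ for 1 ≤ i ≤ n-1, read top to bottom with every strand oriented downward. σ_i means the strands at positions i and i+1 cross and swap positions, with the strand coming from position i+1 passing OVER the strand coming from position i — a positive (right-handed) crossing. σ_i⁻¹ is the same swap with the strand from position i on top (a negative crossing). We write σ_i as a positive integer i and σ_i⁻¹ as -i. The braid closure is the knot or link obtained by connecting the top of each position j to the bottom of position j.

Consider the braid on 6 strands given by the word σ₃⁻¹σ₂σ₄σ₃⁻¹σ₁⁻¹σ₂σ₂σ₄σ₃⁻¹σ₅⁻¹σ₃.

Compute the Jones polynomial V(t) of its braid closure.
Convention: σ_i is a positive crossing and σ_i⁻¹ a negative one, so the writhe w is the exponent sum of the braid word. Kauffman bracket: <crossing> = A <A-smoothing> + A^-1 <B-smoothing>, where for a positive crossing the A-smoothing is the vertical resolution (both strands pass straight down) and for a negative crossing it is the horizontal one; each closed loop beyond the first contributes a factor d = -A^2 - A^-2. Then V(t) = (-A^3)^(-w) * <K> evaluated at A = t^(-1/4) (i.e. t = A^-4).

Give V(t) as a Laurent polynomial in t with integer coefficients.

The presented braid s3^-1 s2 s4 s3^-1 s1^-1 s2 s2 s4 s3^-1 s5^-1 s3 on 6 strands reduces by inverse Markov moves (closure unchanged at each step):
  Deconjugate: the word is γ·β·γ⁻¹ with γ = s3^-1 (prefix) and γ⁻¹ = s3 (suffix); strip both.
  Destabilize: the word has the form β·s5^-1 where s5^-1 occurs only as the final letter (β ∈ B_5); drop it and the last strand → 5 strands.
Reduced to β = s2 s4 s3^-1 s1^-1 s2 s2 s4 s3^-1 on 5 strands, 8 crossings.
Compute on β:
Braid: s2 s4 s3^-1 s1^-1 s2 s2 s4 s3^-1 on 5 strands, 8 crossings.
Writhe w = (#positive) - (#negative) = 5 - 3 = 2.
Enumerate smoothing states for the bracket polynomial. There are 2^8 = 256 states.
Smooth each crossing (0=||, 1=⌣⌢); contribution A^(Σ sign_k(1-2s_k)) * d^(L-1).
Tabulate the states by total A-exponent and number of loops L (A-exp: L × count):
  A^8: L=4 ×1
  A^6: L=3 ×7, L=5 ×1
  A^4: L=2 ×19, L=4 ×9
  A^2: L=1 ×19, L=3 ×35, L=5 ×2
  A^0: L=2 ×48, L=4 ×22
  A^-2: L=3 ×49, L=5 ×7
  A^-4: L=4 ×27, L=6 ×1
  A^-6: L=5 ×8
  A^-8: L=6 ×1
Each group contributes A^e * Σ count * d^(L-1):
Powers of d = -A^2 - A^-2: d^2 = A^4 + 2 + A^-4; d^3 = -A^6 - 3*A^2 - 3*A^-2 - A^-6; d^4 = A^8 + 4*A^4 + 6 + 4*A^-4 + A^-8; d^5 = -A^10 - 5*A^6 - 10*A^2 - 10*A^-2 - 5*A^-6 - A^-10.
  A^8 * (d^3) = -A^14 - 3*A^10 - 3*A^6 - A^2
  A^6 * (7*d^2 + d^4) = A^14 + 11*A^10 + 20*A^6 + 11*A^2 + A^-2
  A^4 * (19*d + 9*d^3) = -9*A^10 - 46*A^6 - 46*A^2 - 9*A^-2
  A^2 * (19 + 35*d^2 + 2*d^4) = 2*A^10 + 43*A^6 + 101*A^2 + 43*A^-2 + 2*A^-6
  A^0 * (48*d + 22*d^3) = -22*A^6 - 114*A^2 - 114*A^-2 - 22*A^-6
  A^-2 * (49*d^2 + 7*d^4) = 7*A^6 + 77*A^2 + 140*A^-2 + 77*A^-6 + 7*A^-10
  A^-4 * (27*d^3 + d^5) = -A^6 - 32*A^2 - 91*A^-2 - 91*A^-6 - 32*A^-10 - A^-14
  A^-6 * (8*d^4) = 8*A^2 + 32*A^-2 + 48*A^-6 + 32*A^-10 + 8*A^-14
  A^-8 * (d^5) = -A^2 - 5*A^-2 - 10*A^-6 - 10*A^-10 - 5*A^-14 - A^-18
Summing the groups: <K> = A^10 - 2*A^6 + 3*A^2 - 3*A^-2 + 4*A^-6 - 3*A^-10 + 2*A^-14 - A^-18
Normalise by the writhe: (-A^3)^(-w) = (-A^3)^(-2) = A^-6, so f(A) = A^-6 * <K> = A^4 - 2 + 3*A^-4 - 3*A^-8 + 4*A^-12 - 3*A^-16 + 2*A^-20 - A^-24.
Substitute A = t^(-1/4), i.e. A^e → t^(-e/4): V(t) = -t^6 + 2*t^5 - 3*t^4 + 4*t^3 - 3*t^2 + 3*t - 2 + t^-1

Answer: -t^6 + 2*t^5 - 3*t^4 + 4*t^3 - 3*t^2 + 3*t - 2 + t^-1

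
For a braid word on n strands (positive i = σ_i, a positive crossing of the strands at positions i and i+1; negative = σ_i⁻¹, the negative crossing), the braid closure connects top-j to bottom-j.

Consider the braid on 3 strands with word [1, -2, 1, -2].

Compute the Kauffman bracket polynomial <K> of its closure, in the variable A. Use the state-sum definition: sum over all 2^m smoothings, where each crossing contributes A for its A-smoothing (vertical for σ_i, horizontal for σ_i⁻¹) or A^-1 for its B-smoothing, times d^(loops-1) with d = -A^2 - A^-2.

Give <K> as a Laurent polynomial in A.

A^8 - A^4 + 1 - A^-4 + A^-8

Derivation:
Braid: s1 s2^-1 s1 s2^-1 on 3 strands, 4 crossings.
Writhe w = (#positive) - (#negative) = 2 - 2 = 0.
State-sum expansion of <K>. There are 2^4 = 16 states.
Smooth each crossing (0=||, 1=⌣⌢); contribution A^(Σ sign_k(1-2s_k)) * d^(L-1).
  state 0000: A-exp=+0, loops=3, term = A^0 * d^2
  state 0001: A-exp=+2, loops=2, term = A^2 * d^1
  state 0010: A-exp=-2, loops=2, term = A^-2 * d^1
  state 0011: A-exp=+0, loops=1, term = A^0 * d^0
  state 0100: A-exp=+2, loops=2, term = A^2 * d^1
  state 0101: A-exp=+4, loops=3, term = A^4 * d^2
  state 0110: A-exp=+0, loops=1, term = A^0 * d^0
  state 0111: A-exp=+2, loops=2, term = A^2 * d^1
  state 1000: A-exp=-2, loops=2, term = A^-2 * d^1
  state 1001: A-exp=+0, loops=1, term = A^0 * d^0
  state 1010: A-exp=-4, loops=3, term = A^-4 * d^2
  state 1011: A-exp=-2, loops=2, term = A^-2 * d^1
  state 1100: A-exp=+0, loops=1, term = A^0 * d^0
  state 1101: A-exp=+2, loops=2, term = A^2 * d^1
  state 1110: A-exp=-2, loops=2, term = A^-2 * d^1
  state 1111: A-exp=+0, loops=1, term = A^0 * d^0
Collect the terms by A-exponent (count of states per loop number):
Powers of d = -A^2 - A^-2: d^2 = A^4 + 2 + A^-4.
  A^4 * (d^2) = A^8 + 2*A^4 + 1
  A^2 * (4*d) = -4*A^4 - 4
  A^0 * (5 + d^2) = A^4 + 7 + A^-4
  A^-2 * (4*d) = -4 - 4*A^-4
  A^-4 * (d^2) = 1 + 2*A^-4 + A^-8
Summing the groups: <K> = A^8 - A^4 + 1 - A^-4 + A^-8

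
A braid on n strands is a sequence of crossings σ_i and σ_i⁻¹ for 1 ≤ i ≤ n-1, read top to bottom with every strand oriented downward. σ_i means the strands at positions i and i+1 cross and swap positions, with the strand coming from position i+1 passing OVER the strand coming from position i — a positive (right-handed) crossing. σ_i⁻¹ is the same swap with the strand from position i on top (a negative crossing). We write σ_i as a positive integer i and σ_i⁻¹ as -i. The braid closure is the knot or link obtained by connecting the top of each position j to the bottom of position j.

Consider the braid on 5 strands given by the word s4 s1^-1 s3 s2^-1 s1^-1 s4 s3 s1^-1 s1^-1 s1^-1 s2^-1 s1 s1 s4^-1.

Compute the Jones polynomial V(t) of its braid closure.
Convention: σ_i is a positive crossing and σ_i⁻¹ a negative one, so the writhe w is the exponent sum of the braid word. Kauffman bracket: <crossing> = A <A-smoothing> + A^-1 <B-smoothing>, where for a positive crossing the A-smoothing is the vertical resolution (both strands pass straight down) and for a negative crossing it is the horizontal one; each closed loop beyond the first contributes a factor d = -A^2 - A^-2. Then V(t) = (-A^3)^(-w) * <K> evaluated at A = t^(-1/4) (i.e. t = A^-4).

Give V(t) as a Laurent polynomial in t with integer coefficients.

The presented braid s4 s1^-1 s3 s2^-1 s1^-1 s4 s3 s1^-1 s1^-1 s1^-1 s2^-1 s1 s1 s4^-1 on 5 strands reduces by inverse Markov moves (closure unchanged at each step):
  Deconjugate: the word is γ·β·γ⁻¹ with γ = s4 s1^-1 (prefix) and γ⁻¹ = s1 s4^-1 (suffix); strip both.
Reduced to β = s3 s2^-1 s1^-1 s4 s3 s1^-1 s1^-1 s1^-1 s2^-1 s1 on 5 strands, 10 crossings.
Compute on β:
Braid: s3 s2^-1 s1^-1 s4 s3 s1^-1 s1^-1 s1^-1 s2^-1 s1 on 5 strands, 10 crossings.
Writhe w = (#positive) - (#negative) = 4 - 6 = -2.
Enumerate smoothing states for the bracket polynomial. There are 2^10 = 1024 states.
Each crossing splits two ways (0=vertical, 1=horizontal). The state's weight is A^(#A-smoothings - #B-smoothings) * d^(loops - 1).
Tabulate the states by total A-exponent and number of loops L (A-exp: L × count):
  A^10: L=7 ×1
  A^8: L=6 ×10
  A^6: L=5 ×42, L=7 ×3
  A^4: L=4 ×95, L=6 ×24, L=8 ×1
  A^2: L=3 ×124, L=5 ×76, L=7 ×10
  A^0: L=2 ×90, L=4 ×126, L=6 ×35, L=8 ×1
  A^-2: L=1 ×28, L=3 ×116, L=5 ×61, L=7 ×5
  A^-4: L=2 ×50, L=4 ×60, L=6 ×10
  A^-6: L=1 ×5, L=3 ×29, L=5 ×11
  A^-8: L=2 ×4, L=4 ×6
  A^-10: L=3 ×1
Each group contributes A^e * Σ count * d^(L-1):
Powers of d = -A^2 - A^-2: d^2 = A^4 + 2 + A^-4; d^3 = -A^6 - 3*A^2 - 3*A^-2 - A^-6; d^4 = A^8 + 4*A^4 + 6 + 4*A^-4 + A^-8; d^5 = -A^10 - 5*A^6 - 10*A^2 - 10*A^-2 - 5*A^-6 - A^-10; d^6 = A^12 + 6*A^8 + 15*A^4 + 20 + 15*A^-4 + 6*A^-8 + A^-12; d^7 = -A^14 - 7*A^10 - 21*A^6 - 35*A^2 - 35*A^-2 - 21*A^-6 - 7*A^-10 - A^-14.
  A^10 * (d^6) = A^22 + 6*A^18 + 15*A^14 + 20*A^10 + 15*A^6 + 6*A^2 + A^-2
  A^8 * (10*d^5) = -10*A^18 - 50*A^14 - 100*A^10 - 100*A^6 - 50*A^2 - 10*A^-2
  A^6 * (42*d^4 + 3*d^6) = 3*A^18 + 60*A^14 + 213*A^10 + 312*A^6 + 213*A^2 + 60*A^-2 + 3*A^-6
  A^4 * (95*d^3 + 24*d^5 + d^7) = -A^18 - 31*A^14 - 236*A^10 - 560*A^6 - 560*A^2 - 236*A^-2 - 31*A^-6 - A^-10
  A^2 * (124*d^2 + 76*d^4 + 10*d^6) = 10*A^14 + 136*A^10 + 578*A^6 + 904*A^2 + 578*A^-2 + 136*A^-6 + 10*A^-10
  A^0 * (90*d + 126*d^3 + 35*d^5 + d^7) = -A^14 - 42*A^10 - 322*A^6 - 853*A^2 - 853*A^-2 - 322*A^-6 - 42*A^-10 - A^-14
  A^-2 * (28 + 116*d^2 + 61*d^4 + 5*d^6) = 5*A^10 + 91*A^6 + 435*A^2 + 726*A^-2 + 435*A^-6 + 91*A^-10 + 5*A^-14
  A^-4 * (50*d + 60*d^3 + 10*d^5) = -10*A^6 - 110*A^2 - 330*A^-2 - 330*A^-6 - 110*A^-10 - 10*A^-14
  A^-6 * (5 + 29*d^2 + 11*d^4) = 11*A^2 + 73*A^-2 + 129*A^-6 + 73*A^-10 + 11*A^-14
  A^-8 * (4*d + 6*d^3) = -6*A^-2 - 22*A^-6 - 22*A^-10 - 6*A^-14
  A^-10 * (d^2) = A^-6 + 2*A^-10 + A^-14
Summing the groups: <K> = A^22 - 2*A^18 + 3*A^14 - 4*A^10 + 4*A^6 - 4*A^2 + 3*A^-2 - A^-6 + A^-10
Normalise by the writhe: (-A^3)^(-w) = (-A^3)^(2) = A^6, so f(A) = A^6 * <K> = A^28 - 2*A^24 + 3*A^20 - 4*A^16 + 4*A^12 - 4*A^8 + 3*A^4 - 1 + A^-4.
Substitute A = t^(-1/4), i.e. A^e → t^(-e/4): V(t) = t - 1 + 3*t^-1 - 4*t^-2 + 4*t^-3 - 4*t^-4 + 3*t^-5 - 2*t^-6 + t^-7

Answer: t - 1 + 3*t^-1 - 4*t^-2 + 4*t^-3 - 4*t^-4 + 3*t^-5 - 2*t^-6 + t^-7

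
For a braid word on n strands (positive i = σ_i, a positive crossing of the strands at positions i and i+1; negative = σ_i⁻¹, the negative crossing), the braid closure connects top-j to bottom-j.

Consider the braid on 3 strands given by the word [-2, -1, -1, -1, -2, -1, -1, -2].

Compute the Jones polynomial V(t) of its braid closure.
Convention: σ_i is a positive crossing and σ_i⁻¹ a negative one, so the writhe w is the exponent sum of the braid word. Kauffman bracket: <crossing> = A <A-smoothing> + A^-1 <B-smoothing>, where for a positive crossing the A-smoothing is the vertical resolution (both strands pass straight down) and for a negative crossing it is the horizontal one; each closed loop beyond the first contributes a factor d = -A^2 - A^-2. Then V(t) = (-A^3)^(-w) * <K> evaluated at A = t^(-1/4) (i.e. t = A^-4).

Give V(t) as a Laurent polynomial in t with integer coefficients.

t^-3 + t^-5 - t^-8

Derivation:
Braid: s2^-1 s1^-1 s1^-1 s1^-1 s2^-1 s1^-1 s1^-1 s2^-1 on 3 strands, 8 crossings.
Writhe w = (#positive) - (#negative) = 0 - 8 = -8.
Enumerate smoothing states for the bracket polynomial. There are 2^8 = 256 states.
For each crossing: s=0 is the vertical smoothing, s=1 horizontal. Crossing k contributes A^(sign_k * (1 - 2*s_k)); loop factor d = -A^2 - A^-2.
Tabulate the states by total A-exponent and number of loops L (A-exp: L × count):
  A^8: L=5 ×1
  A^6: L=4 ×7, L=6 ×1
  A^4: L=3 ×19, L=5 ×9
  A^2: L=2 ×24, L=4 ×31, L=6 ×1
  A^0: L=1 ×12, L=3 ×53, L=5 ×5
  A^-2: L=2 ×45, L=4 ×11
  A^-4: L=1 ×15, L=3 ×13
  A^-6: L=2 ×8
  A^-8: L=3 ×1
Each group contributes A^e * Σ count * d^(L-1):
Powers of d = -A^2 - A^-2: d^2 = A^4 + 2 + A^-4; d^3 = -A^6 - 3*A^2 - 3*A^-2 - A^-6; d^4 = A^8 + 4*A^4 + 6 + 4*A^-4 + A^-8; d^5 = -A^10 - 5*A^6 - 10*A^2 - 10*A^-2 - 5*A^-6 - A^-10.
  A^8 * (d^4) = A^16 + 4*A^12 + 6*A^8 + 4*A^4 + 1
  A^6 * (7*d^3 + d^5) = -A^16 - 12*A^12 - 31*A^8 - 31*A^4 - 12 - A^-4
  A^4 * (19*d^2 + 9*d^4) = 9*A^12 + 55*A^8 + 92*A^4 + 55 + 9*A^-4
  A^2 * (24*d + 31*d^3 + d^5) = -A^12 - 36*A^8 - 127*A^4 - 127 - 36*A^-4 - A^-8
  A^0 * (12 + 53*d^2 + 5*d^4) = 5*A^8 + 73*A^4 + 148 + 73*A^-4 + 5*A^-8
  A^-2 * (45*d + 11*d^3) = -11*A^4 - 78 - 78*A^-4 - 11*A^-8
  A^-4 * (15 + 13*d^2) = 13 + 41*A^-4 + 13*A^-8
  A^-6 * (8*d) = -8*A^-4 - 8*A^-8
  A^-8 * (d^2) = A^-4 + 2*A^-8 + A^-12
Summing the groups: <K> = -A^8 + A^-4 + A^-12
Normalise by the writhe: (-A^3)^(-w) = (-A^3)^(8) = A^24, so f(A) = A^24 * <K> = -A^32 + A^20 + A^12.
Substitute A = t^(-1/4), i.e. A^e → t^(-e/4): V(t) = t^-3 + t^-5 - t^-8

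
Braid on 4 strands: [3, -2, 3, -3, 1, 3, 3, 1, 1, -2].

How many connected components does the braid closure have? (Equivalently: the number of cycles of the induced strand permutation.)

Track the strand permutation on 4 strands, starting from identity.
  step 1: s3 swaps positions 3,4 -> [1 2 4 3]
  step 2: s2^-1 swaps positions 2,3 -> [1 4 2 3]
  step 3: s3 swaps positions 3,4 -> [1 4 3 2]
  step 4: s3^-1 swaps positions 3,4 -> [1 4 2 3]
  step 5: s1 swaps positions 1,2 -> [4 1 2 3]
  step 6: s3 swaps positions 3,4 -> [4 1 3 2]
  step 7: s3 swaps positions 3,4 -> [4 1 2 3]
  step 8: s1 swaps positions 1,2 -> [1 4 2 3]
  step 9: s1 swaps positions 1,2 -> [4 1 2 3]
  step 10: s2^-1 swaps positions 2,3 -> [4 2 1 3]
Final permutation (position -> original strand): [4 2 1 3]
Closure components = cycle count of this permutation = 2.

Answer: 2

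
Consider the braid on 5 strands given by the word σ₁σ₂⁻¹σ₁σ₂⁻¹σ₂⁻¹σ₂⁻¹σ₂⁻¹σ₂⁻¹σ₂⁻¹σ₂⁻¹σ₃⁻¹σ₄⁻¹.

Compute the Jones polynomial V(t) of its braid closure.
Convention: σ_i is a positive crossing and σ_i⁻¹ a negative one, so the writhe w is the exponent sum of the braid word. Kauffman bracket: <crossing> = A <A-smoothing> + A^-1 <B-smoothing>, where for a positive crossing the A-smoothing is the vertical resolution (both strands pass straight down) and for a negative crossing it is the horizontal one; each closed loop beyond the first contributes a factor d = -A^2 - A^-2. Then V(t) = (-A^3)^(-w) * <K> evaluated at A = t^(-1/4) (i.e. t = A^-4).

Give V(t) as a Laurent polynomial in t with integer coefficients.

t^-1 - t^-2 + 2*t^-3 - 2*t^-4 + 3*t^-5 - 3*t^-6 + 3*t^-7 - 3*t^-8 + 2*t^-9 - 2*t^-10 + t^-11

Derivation:
The presented braid s1 s2^-1 s1 s2^-1 s2^-1 s2^-1 s2^-1 s2^-1 s2^-1 s2^-1 s3^-1 s4^-1 on 5 strands reduces by inverse Markov moves (closure unchanged at each step):
  Destabilize: the word has the form β·s4^-1 where s4^-1 occurs only as the final letter (β ∈ B_4); drop it and the last strand → 4 strands.
  Destabilize: the word has the form β·s3^-1 where s3^-1 occurs only as the final letter (β ∈ B_3); drop it and the last strand → 3 strands.
Reduced to β = s1 s2^-1 s1 s2^-1 s2^-1 s2^-1 s2^-1 s2^-1 s2^-1 s2^-1 on 3 strands, 10 crossings.
Compute on β:
Braid: s1 s2^-1 s1 s2^-1 s2^-1 s2^-1 s2^-1 s2^-1 s2^-1 s2^-1 on 3 strands, 10 crossings.
Writhe w = (#positive) - (#negative) = 2 - 8 = -6.
Computing the Kauffman bracket via state sum. There are 2^10 = 1024 states.
Smooth each crossing (0=||, 1=⌣⌢); contribution A^(Σ sign_k(1-2s_k)) * d^(L-1).
Tabulate the states by total A-exponent and number of loops L (A-exp: L × count):
  A^10: L=9 ×1
  A^8: L=8 ×10
  A^6: L=7 ×45
  A^4: L=6 ×119, L=8 ×1
  A^2: L=5 ×203, L=7 ×7
  A^0: L=4 ×231, L=6 ×21
  A^-2: L=3 ×175, L=5 ×35
  A^-4: L=2 ×85, L=4 ×35
  A^-6: L=1 ×23, L=3 ×22
  A^-8: L=2 ×10
  A^-10: L=3 ×1
Each group contributes A^e * Σ count * d^(L-1):
Powers of d = -A^2 - A^-2: d^2 = A^4 + 2 + A^-4; d^3 = -A^6 - 3*A^2 - 3*A^-2 - A^-6; d^4 = A^8 + 4*A^4 + 6 + 4*A^-4 + A^-8; d^5 = -A^10 - 5*A^6 - 10*A^2 - 10*A^-2 - 5*A^-6 - A^-10; d^6 = A^12 + 6*A^8 + 15*A^4 + 20 + 15*A^-4 + 6*A^-8 + A^-12; d^7 = -A^14 - 7*A^10 - 21*A^6 - 35*A^2 - 35*A^-2 - 21*A^-6 - 7*A^-10 - A^-14; d^8 = A^16 + 8*A^12 + 28*A^8 + 56*A^4 + 70 + 56*A^-4 + 28*A^-8 + 8*A^-12 + A^-16.
  A^10 * (d^8) = A^26 + 8*A^22 + 28*A^18 + 56*A^14 + 70*A^10 + 56*A^6 + 28*A^2 + 8*A^-2 + A^-6
  A^8 * (10*d^7) = -10*A^22 - 70*A^18 - 210*A^14 - 350*A^10 - 350*A^6 - 210*A^2 - 70*A^-2 - 10*A^-6
  A^6 * (45*d^6) = 45*A^18 + 270*A^14 + 675*A^10 + 900*A^6 + 675*A^2 + 270*A^-2 + 45*A^-6
  A^4 * (119*d^5 + d^7) = -A^18 - 126*A^14 - 616*A^10 - 1225*A^6 - 1225*A^2 - 616*A^-2 - 126*A^-6 - A^-10
  A^2 * (203*d^4 + 7*d^6) = 7*A^14 + 245*A^10 + 917*A^6 + 1358*A^2 + 917*A^-2 + 245*A^-6 + 7*A^-10
  A^0 * (231*d^3 + 21*d^5) = -21*A^10 - 336*A^6 - 903*A^2 - 903*A^-2 - 336*A^-6 - 21*A^-10
  A^-2 * (175*d^2 + 35*d^4) = 35*A^6 + 315*A^2 + 560*A^-2 + 315*A^-6 + 35*A^-10
  A^-4 * (85*d + 35*d^3) = -35*A^2 - 190*A^-2 - 190*A^-6 - 35*A^-10
  A^-6 * (23 + 22*d^2) = 22*A^-2 + 67*A^-6 + 22*A^-10
  A^-8 * (10*d) = -10*A^-6 - 10*A^-10
  A^-10 * (d^2) = A^-6 + 2*A^-10 + A^-14
Summing the groups: <K> = A^26 - 2*A^22 + 2*A^18 - 3*A^14 + 3*A^10 - 3*A^6 + 3*A^2 - 2*A^-2 + 2*A^-6 - A^-10 + A^-14
Normalise by the writhe: (-A^3)^(-w) = (-A^3)^(6) = A^18, so f(A) = A^18 * <K> = A^44 - 2*A^40 + 2*A^36 - 3*A^32 + 3*A^28 - 3*A^24 + 3*A^20 - 2*A^16 + 2*A^12 - A^8 + A^4.
Substitute A = t^(-1/4), i.e. A^e → t^(-e/4): V(t) = t^-1 - t^-2 + 2*t^-3 - 2*t^-4 + 3*t^-5 - 3*t^-6 + 3*t^-7 - 3*t^-8 + 2*t^-9 - 2*t^-10 + t^-11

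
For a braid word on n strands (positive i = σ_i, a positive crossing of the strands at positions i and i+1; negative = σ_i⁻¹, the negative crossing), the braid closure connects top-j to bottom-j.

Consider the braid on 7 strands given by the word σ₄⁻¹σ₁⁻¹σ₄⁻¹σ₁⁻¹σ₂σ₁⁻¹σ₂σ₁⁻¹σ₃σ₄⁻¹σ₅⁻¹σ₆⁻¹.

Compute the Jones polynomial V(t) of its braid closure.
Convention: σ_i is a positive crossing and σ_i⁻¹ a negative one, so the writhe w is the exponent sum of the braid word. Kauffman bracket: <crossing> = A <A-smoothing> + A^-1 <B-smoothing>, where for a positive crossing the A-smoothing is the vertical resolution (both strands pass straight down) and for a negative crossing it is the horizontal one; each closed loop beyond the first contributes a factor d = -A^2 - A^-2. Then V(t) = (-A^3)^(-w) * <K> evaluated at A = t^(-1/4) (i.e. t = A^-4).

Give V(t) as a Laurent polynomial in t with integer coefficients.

1 - t^-1 + 3*t^-2 - 4*t^-3 + 5*t^-4 - 6*t^-5 + 5*t^-6 - 4*t^-7 + 3*t^-8 - t^-9

Derivation:
The presented braid s4^-1 s1^-1 s4^-1 s1^-1 s2 s1^-1 s2 s1^-1 s3 s4^-1 s5^-1 s6^-1 on 7 strands reduces by inverse Markov moves (closure unchanged at each step):
  Destabilize: the word has the form β·s6^-1 where s6^-1 occurs only as the final letter (β ∈ B_6); drop it and the last strand → 6 strands.
  Destabilize: the word has the form β·s5^-1 where s5^-1 occurs only as the final letter (β ∈ B_5); drop it and the last strand → 5 strands.
Reduced to β = s4^-1 s1^-1 s4^-1 s1^-1 s2 s1^-1 s2 s1^-1 s3 s4^-1 on 5 strands, 10 crossings.
Compute on β:
Braid: s4^-1 s1^-1 s4^-1 s1^-1 s2 s1^-1 s2 s1^-1 s3 s4^-1 on 5 strands, 10 crossings.
Writhe w = (#positive) - (#negative) = 3 - 7 = -4.
Enumerate smoothing states for the bracket polynomial. There are 2^10 = 1024 states.
Each crossing splits two ways (0=vertical, 1=horizontal). The state's weight is A^(#A-smoothings - #B-smoothings) * d^(loops - 1).
Tabulate the states by total A-exponent and number of loops L (A-exp: L × count):
  A^10: L=8 ×1
  A^8: L=7 ×10
  A^6: L=6 ×45
  A^4: L=5 ×118, L=7 ×2
  A^2: L=4 ×195, L=6 ×15
  A^0: L=3 ×203, L=5 ×49
  A^-2: L=2 ×123, L=4 ×85, L=6 ×2
  A^-4: L=1 ×33, L=3 ×78, L=5 ×9
  A^-6: L=2 ×29, L=4 ×16
  A^-8: L=3 ×9, L=5 ×1
  A^-10: L=4 ×1
Each group contributes A^e * Σ count * d^(L-1):
Powers of d = -A^2 - A^-2: d^2 = A^4 + 2 + A^-4; d^3 = -A^6 - 3*A^2 - 3*A^-2 - A^-6; d^4 = A^8 + 4*A^4 + 6 + 4*A^-4 + A^-8; d^5 = -A^10 - 5*A^6 - 10*A^2 - 10*A^-2 - 5*A^-6 - A^-10; d^6 = A^12 + 6*A^8 + 15*A^4 + 20 + 15*A^-4 + 6*A^-8 + A^-12; d^7 = -A^14 - 7*A^10 - 21*A^6 - 35*A^2 - 35*A^-2 - 21*A^-6 - 7*A^-10 - A^-14.
  A^10 * (d^7) = -A^24 - 7*A^20 - 21*A^16 - 35*A^12 - 35*A^8 - 21*A^4 - 7 - A^-4
  A^8 * (10*d^6) = 10*A^20 + 60*A^16 + 150*A^12 + 200*A^8 + 150*A^4 + 60 + 10*A^-4
  A^6 * (45*d^5) = -45*A^16 - 225*A^12 - 450*A^8 - 450*A^4 - 225 - 45*A^-4
  A^4 * (118*d^4 + 2*d^6) = 2*A^16 + 130*A^12 + 502*A^8 + 748*A^4 + 502 + 130*A^-4 + 2*A^-8
  A^2 * (195*d^3 + 15*d^5) = -15*A^12 - 270*A^8 - 735*A^4 - 735 - 270*A^-4 - 15*A^-8
  A^0 * (203*d^2 + 49*d^4) = 49*A^8 + 399*A^4 + 700 + 399*A^-4 + 49*A^-8
  A^-2 * (123*d + 85*d^3 + 2*d^5) = -2*A^8 - 95*A^4 - 398 - 398*A^-4 - 95*A^-8 - 2*A^-12
  A^-4 * (33 + 78*d^2 + 9*d^4) = 9*A^4 + 114 + 243*A^-4 + 114*A^-8 + 9*A^-12
  A^-6 * (29*d + 16*d^3) = -16 - 77*A^-4 - 77*A^-8 - 16*A^-12
  A^-8 * (9*d^2 + d^4) = 1 + 13*A^-4 + 24*A^-8 + 13*A^-12 + A^-16
  A^-10 * (d^3) = -A^-4 - 3*A^-8 - 3*A^-12 - A^-16
Summing the groups: <K> = -A^24 + 3*A^20 - 4*A^16 + 5*A^12 - 6*A^8 + 5*A^4 - 4 + 3*A^-4 - A^-8 + A^-12
Normalise by the writhe: (-A^3)^(-w) = (-A^3)^(4) = A^12, so f(A) = A^12 * <K> = -A^36 + 3*A^32 - 4*A^28 + 5*A^24 - 6*A^20 + 5*A^16 - 4*A^12 + 3*A^8 - A^4 + 1.
Substitute A = t^(-1/4), i.e. A^e → t^(-e/4): V(t) = 1 - t^-1 + 3*t^-2 - 4*t^-3 + 5*t^-4 - 6*t^-5 + 5*t^-6 - 4*t^-7 + 3*t^-8 - t^-9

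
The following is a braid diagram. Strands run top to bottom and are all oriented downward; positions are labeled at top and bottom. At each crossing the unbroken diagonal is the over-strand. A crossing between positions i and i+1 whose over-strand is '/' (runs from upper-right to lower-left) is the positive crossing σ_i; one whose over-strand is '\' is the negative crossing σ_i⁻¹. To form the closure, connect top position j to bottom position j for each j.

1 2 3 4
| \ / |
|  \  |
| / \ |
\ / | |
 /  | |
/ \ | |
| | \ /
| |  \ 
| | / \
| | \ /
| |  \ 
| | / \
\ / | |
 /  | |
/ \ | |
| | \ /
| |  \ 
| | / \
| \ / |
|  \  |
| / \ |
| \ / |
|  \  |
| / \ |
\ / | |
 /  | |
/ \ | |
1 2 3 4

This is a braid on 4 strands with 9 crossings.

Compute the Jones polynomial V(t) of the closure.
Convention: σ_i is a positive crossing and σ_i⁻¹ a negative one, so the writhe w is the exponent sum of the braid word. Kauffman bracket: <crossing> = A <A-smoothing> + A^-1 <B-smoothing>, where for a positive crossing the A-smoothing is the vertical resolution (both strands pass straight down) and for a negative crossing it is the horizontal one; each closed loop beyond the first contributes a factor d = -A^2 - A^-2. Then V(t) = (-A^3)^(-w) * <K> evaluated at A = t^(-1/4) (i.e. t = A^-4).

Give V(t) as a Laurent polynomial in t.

-t^2 + 2*t - 3 + 6*t^-1 - 6*t^-2 + 7*t^-3 - 6*t^-4 + 4*t^-5 - 3*t^-6 + t^-7

Derivation:
Reading the diagram top to bottom ('/'-over between positions i,i+1 = s_i, '\'-over = s_i^-1): braid word = s2^-1 s1 s3^-1 s3^-1 s1 s3^-1 s2^-1 s2^-1 s1.
Braid: s2^-1 s1 s3^-1 s3^-1 s1 s3^-1 s2^-1 s2^-1 s1 on 4 strands, 9 crossings.
Writhe w = (#positive) - (#negative) = 3 - 6 = -3.
Computing the Kauffman bracket via state sum. There are 2^9 = 512 states.
Each crossing splits two ways (0=vertical, 1=horizontal). The state's weight is A^(#A-smoothings - #B-smoothings) * d^(loops - 1).
Tabulate the states by total A-exponent and number of loops L (A-exp: L × count):
  A^9: L=6 ×1
  A^7: L=5 ×9
  A^5: L=4 ×35, L=6 ×1
  A^3: L=3 ×73, L=5 ×11
  A^1: L=2 ×81, L=4 ×44, L=6 ×1
  A^-1: L=1 ×39, L=3 ×77, L=5 ×10
  A^-3: L=2 ×55, L=4 ×28, L=6 ×1
  A^-5: L=3 ×32, L=5 ×4
  A^-7: L=4 ×9
  A^-9: L=5 ×1
Each group contributes A^e * Σ count * d^(L-1):
Powers of d = -A^2 - A^-2: d^2 = A^4 + 2 + A^-4; d^3 = -A^6 - 3*A^2 - 3*A^-2 - A^-6; d^4 = A^8 + 4*A^4 + 6 + 4*A^-4 + A^-8; d^5 = -A^10 - 5*A^6 - 10*A^2 - 10*A^-2 - 5*A^-6 - A^-10.
  A^9 * (d^5) = -A^19 - 5*A^15 - 10*A^11 - 10*A^7 - 5*A^3 - A^-1
  A^7 * (9*d^4) = 9*A^15 + 36*A^11 + 54*A^7 + 36*A^3 + 9*A^-1
  A^5 * (35*d^3 + d^5) = -A^15 - 40*A^11 - 115*A^7 - 115*A^3 - 40*A^-1 - A^-5
  A^3 * (73*d^2 + 11*d^4) = 11*A^11 + 117*A^7 + 212*A^3 + 117*A^-1 + 11*A^-5
  A^1 * (81*d + 44*d^3 + d^5) = -A^11 - 49*A^7 - 223*A^3 - 223*A^-1 - 49*A^-5 - A^-9
  A^-1 * (39 + 77*d^2 + 10*d^4) = 10*A^7 + 117*A^3 + 253*A^-1 + 117*A^-5 + 10*A^-9
  A^-3 * (55*d + 28*d^3 + d^5) = -A^7 - 33*A^3 - 149*A^-1 - 149*A^-5 - 33*A^-9 - A^-13
  A^-5 * (32*d^2 + 4*d^4) = 4*A^3 + 48*A^-1 + 88*A^-5 + 48*A^-9 + 4*A^-13
  A^-7 * (9*d^3) = -9*A^-1 - 27*A^-5 - 27*A^-9 - 9*A^-13
  A^-9 * (d^4) = A^-1 + 4*A^-5 + 6*A^-9 + 4*A^-13 + A^-17
Summing the groups: <K> = -A^19 + 3*A^15 - 4*A^11 + 6*A^7 - 7*A^3 + 6*A^-1 - 6*A^-5 + 3*A^-9 - 2*A^-13 + A^-17
Normalise by the writhe: (-A^3)^(-w) = (-A^3)^(3) = -A^9, so f(A) = -A^9 * <K> = A^28 - 3*A^24 + 4*A^20 - 6*A^16 + 7*A^12 - 6*A^8 + 6*A^4 - 3 + 2*A^-4 - A^-8.
Substitute A = t^(-1/4), i.e. A^e → t^(-e/4): V(t) = -t^2 + 2*t - 3 + 6*t^-1 - 6*t^-2 + 7*t^-3 - 6*t^-4 + 4*t^-5 - 3*t^-6 + t^-7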